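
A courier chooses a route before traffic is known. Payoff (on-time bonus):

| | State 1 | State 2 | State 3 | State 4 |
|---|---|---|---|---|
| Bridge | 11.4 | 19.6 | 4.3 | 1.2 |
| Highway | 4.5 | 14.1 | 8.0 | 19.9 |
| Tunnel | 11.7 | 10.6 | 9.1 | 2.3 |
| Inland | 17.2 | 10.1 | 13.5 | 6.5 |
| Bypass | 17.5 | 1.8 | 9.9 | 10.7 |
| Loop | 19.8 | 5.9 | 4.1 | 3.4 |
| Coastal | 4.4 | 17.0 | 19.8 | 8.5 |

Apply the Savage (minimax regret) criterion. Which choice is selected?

Inland

Column bests: State 1=19.8, State 2=19.6, State 3=19.8, State 4=19.9.
Bridge regrets: 8.4, 0.0, 15.5, 18.7 → max 18.7
Highway regrets: 15.3, 5.5, 11.8, 0.0 → max 15.3
Tunnel regrets: 8.1, 9.0, 10.7, 17.6 → max 17.6
Inland regrets: 2.6, 9.5, 6.3, 13.4 → max 13.4
Bypass regrets: 2.3, 17.8, 9.9, 9.2 → max 17.8
Loop regrets: 0.0, 13.7, 15.7, 16.5 → max 16.5
Coastal regrets: 15.4, 2.6, 0.0, 11.4 → max 15.4
Smallest max regret = 13.4 → Inland.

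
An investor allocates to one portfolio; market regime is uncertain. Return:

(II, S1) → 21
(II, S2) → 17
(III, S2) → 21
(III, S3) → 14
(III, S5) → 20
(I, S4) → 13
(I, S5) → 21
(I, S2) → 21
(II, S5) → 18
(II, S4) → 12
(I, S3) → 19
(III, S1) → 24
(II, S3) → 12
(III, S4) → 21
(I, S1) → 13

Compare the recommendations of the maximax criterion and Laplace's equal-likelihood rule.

Row maxima: I=21, II=21, III=24
Best best-case = 24 → III.
Row averages: I=17.4, II=16, III=20
Highest average = 20 → III.

maximax → III; laplace → III (agree)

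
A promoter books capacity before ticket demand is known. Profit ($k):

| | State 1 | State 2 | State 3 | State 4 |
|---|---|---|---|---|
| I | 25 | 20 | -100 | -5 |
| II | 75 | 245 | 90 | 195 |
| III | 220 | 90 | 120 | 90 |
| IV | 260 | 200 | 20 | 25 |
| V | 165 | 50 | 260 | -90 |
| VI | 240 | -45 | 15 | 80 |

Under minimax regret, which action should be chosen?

Column bests: State 1=260, State 2=245, State 3=260, State 4=195.
I regrets: 235, 225, 360, 200 → max 360
II regrets: 185, 0, 170, 0 → max 185
III regrets: 40, 155, 140, 105 → max 155
IV regrets: 0, 45, 240, 170 → max 240
V regrets: 95, 195, 0, 285 → max 285
VI regrets: 20, 290, 245, 115 → max 290
Smallest max regret = 155 → III.

III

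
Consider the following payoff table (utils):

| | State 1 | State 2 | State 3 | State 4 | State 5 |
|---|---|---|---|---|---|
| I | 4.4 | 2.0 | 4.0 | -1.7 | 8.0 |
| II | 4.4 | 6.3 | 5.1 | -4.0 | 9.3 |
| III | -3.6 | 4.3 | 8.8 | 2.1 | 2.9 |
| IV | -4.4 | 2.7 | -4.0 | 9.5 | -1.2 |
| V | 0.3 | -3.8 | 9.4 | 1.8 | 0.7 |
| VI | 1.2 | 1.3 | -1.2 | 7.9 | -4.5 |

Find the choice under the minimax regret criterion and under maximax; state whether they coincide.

Column bests: State 1=4.4, State 2=6.3, State 3=9.4, State 4=9.5, State 5=9.3.
I regrets: 0.0, 4.3, 5.4, 11.2, 1.3 → max 11.2
II regrets: 0.0, 0.0, 4.3, 13.5, 0.0 → max 13.5
III regrets: 8.0, 2.0, 0.6, 7.4, 6.4 → max 8.0
IV regrets: 8.8, 3.6, 13.4, 0.0, 10.5 → max 13.4
V regrets: 4.1, 10.1, 0.0, 7.7, 8.6 → max 10.1
VI regrets: 3.2, 5.0, 10.6, 1.6, 13.8 → max 13.8
Smallest max regret = 8.0 → III.
Row maxima: I=8.0, II=9.3, III=8.8, IV=9.5, V=9.4, VI=7.9
Best best-case = 9.5 → IV.

minimax regret → III; maximax → IV (disagree)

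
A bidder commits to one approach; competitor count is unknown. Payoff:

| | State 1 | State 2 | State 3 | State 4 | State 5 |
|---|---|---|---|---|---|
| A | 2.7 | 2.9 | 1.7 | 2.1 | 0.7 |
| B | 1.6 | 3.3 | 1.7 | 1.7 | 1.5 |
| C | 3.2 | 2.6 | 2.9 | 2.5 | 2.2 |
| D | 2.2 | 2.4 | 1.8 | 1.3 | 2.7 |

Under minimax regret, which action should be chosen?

Column bests: State 1=3.2, State 2=3.3, State 3=2.9, State 4=2.5, State 5=2.7.
A regrets: 0.5, 0.4, 1.2, 0.4, 2.0 → max 2.0
B regrets: 1.6, 0.0, 1.2, 0.8, 1.2 → max 1.6
C regrets: 0.0, 0.7, 0.0, 0.0, 0.5 → max 0.7
D regrets: 1.0, 0.9, 1.1, 1.2, 0.0 → max 1.2
Smallest max regret = 0.7 → C.

C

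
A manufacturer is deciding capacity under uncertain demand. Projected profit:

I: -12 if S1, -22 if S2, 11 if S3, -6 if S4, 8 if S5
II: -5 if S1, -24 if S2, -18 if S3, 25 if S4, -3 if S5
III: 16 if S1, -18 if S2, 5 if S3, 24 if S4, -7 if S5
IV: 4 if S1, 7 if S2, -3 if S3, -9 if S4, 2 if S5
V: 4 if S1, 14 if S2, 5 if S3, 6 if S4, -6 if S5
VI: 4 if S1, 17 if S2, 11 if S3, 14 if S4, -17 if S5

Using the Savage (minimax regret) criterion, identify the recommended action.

V

Column bests: S1=16, S2=17, S3=11, S4=25, S5=8.
I regrets: 28, 39, 0, 31, 0 → max 39
II regrets: 21, 41, 29, 0, 11 → max 41
III regrets: 0, 35, 6, 1, 15 → max 35
IV regrets: 12, 10, 14, 34, 6 → max 34
V regrets: 12, 3, 6, 19, 14 → max 19
VI regrets: 12, 0, 0, 11, 25 → max 25
Smallest max regret = 19 → V.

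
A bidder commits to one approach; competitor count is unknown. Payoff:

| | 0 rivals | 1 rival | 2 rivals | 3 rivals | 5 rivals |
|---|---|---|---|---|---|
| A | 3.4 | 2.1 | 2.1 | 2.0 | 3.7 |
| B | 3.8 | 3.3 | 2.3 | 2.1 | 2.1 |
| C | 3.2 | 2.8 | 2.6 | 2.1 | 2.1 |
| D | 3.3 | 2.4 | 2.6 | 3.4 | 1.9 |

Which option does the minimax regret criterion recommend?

A

Column bests: 0 rivals=3.8, 1 rival=3.3, 2 rivals=2.6, 3 rivals=3.4, 5 rivals=3.7.
A regrets: 0.4, 1.2, 0.5, 1.4, 0.0 → max 1.4
B regrets: 0.0, 0.0, 0.3, 1.3, 1.6 → max 1.6
C regrets: 0.6, 0.5, 0.0, 1.3, 1.6 → max 1.6
D regrets: 0.5, 0.9, 0.0, 0.0, 1.8 → max 1.8
Smallest max regret = 1.4 → A.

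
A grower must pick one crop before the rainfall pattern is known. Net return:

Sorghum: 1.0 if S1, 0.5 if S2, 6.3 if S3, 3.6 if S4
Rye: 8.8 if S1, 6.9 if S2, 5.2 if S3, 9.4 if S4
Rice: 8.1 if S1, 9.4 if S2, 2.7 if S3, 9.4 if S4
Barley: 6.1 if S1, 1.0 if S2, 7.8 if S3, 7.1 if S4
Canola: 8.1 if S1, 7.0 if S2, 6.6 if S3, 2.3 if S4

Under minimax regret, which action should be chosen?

Rye

Column bests: S1=8.8, S2=9.4, S3=7.8, S4=9.4.
Sorghum regrets: 7.8, 8.9, 1.5, 5.8 → max 8.9
Rye regrets: 0.0, 2.5, 2.6, 0.0 → max 2.6
Rice regrets: 0.7, 0.0, 5.1, 0.0 → max 5.1
Barley regrets: 2.7, 8.4, 0.0, 2.3 → max 8.4
Canola regrets: 0.7, 2.4, 1.2, 7.1 → max 7.1
Smallest max regret = 2.6 → Rye.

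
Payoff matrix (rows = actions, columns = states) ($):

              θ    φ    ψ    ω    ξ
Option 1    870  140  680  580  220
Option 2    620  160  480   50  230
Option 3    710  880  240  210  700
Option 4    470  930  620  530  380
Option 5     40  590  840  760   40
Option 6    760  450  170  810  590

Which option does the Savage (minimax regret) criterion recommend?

Option 4

Column bests: θ=870, φ=930, ψ=840, ω=810, ξ=700.
Option 1 regrets: 0, 790, 160, 230, 480 → max 790
Option 2 regrets: 250, 770, 360, 760, 470 → max 770
Option 3 regrets: 160, 50, 600, 600, 0 → max 600
Option 4 regrets: 400, 0, 220, 280, 320 → max 400
Option 5 regrets: 830, 340, 0, 50, 660 → max 830
Option 6 regrets: 110, 480, 670, 0, 110 → max 670
Smallest max regret = 400 → Option 4.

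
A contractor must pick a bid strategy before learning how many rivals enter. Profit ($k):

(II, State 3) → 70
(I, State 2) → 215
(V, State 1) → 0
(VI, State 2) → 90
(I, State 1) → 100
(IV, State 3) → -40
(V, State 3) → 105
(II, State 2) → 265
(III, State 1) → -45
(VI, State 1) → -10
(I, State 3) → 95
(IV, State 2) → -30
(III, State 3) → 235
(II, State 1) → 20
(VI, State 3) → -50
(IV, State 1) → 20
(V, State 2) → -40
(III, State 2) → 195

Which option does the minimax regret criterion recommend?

I

Column bests: State 1=100, State 2=265, State 3=235.
I regrets: 0, 50, 140 → max 140
II regrets: 80, 0, 165 → max 165
III regrets: 145, 70, 0 → max 145
IV regrets: 80, 295, 275 → max 295
V regrets: 100, 305, 130 → max 305
VI regrets: 110, 175, 285 → max 285
Smallest max regret = 140 → I.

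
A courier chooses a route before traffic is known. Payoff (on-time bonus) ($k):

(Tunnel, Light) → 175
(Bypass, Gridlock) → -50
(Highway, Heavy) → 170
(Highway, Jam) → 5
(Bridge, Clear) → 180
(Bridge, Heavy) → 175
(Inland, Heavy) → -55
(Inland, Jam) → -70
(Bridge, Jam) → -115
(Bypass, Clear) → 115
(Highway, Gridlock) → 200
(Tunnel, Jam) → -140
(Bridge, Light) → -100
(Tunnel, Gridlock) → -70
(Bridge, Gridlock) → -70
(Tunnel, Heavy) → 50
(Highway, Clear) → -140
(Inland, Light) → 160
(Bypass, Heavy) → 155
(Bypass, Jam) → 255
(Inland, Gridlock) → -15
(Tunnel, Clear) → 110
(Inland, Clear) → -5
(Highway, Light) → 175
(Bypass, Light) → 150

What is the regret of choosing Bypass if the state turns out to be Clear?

Best payoff under Clear is 180.
Regret = 180 − 115 = 65.

65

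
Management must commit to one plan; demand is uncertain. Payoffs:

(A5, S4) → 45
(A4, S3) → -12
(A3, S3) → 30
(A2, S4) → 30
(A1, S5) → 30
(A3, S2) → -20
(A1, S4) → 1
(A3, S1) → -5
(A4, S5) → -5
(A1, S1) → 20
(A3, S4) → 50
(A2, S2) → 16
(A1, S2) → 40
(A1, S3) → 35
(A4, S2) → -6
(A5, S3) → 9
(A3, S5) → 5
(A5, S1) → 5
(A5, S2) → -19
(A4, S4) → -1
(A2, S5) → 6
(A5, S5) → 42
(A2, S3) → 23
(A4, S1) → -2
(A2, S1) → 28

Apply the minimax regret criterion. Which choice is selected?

Column bests: S1=28, S2=40, S3=35, S4=50, S5=42.
A1 regrets: 8, 0, 0, 49, 12 → max 49
A2 regrets: 0, 24, 12, 20, 36 → max 36
A3 regrets: 33, 60, 5, 0, 37 → max 60
A4 regrets: 30, 46, 47, 51, 47 → max 51
A5 regrets: 23, 59, 26, 5, 0 → max 59
Smallest max regret = 36 → A2.

A2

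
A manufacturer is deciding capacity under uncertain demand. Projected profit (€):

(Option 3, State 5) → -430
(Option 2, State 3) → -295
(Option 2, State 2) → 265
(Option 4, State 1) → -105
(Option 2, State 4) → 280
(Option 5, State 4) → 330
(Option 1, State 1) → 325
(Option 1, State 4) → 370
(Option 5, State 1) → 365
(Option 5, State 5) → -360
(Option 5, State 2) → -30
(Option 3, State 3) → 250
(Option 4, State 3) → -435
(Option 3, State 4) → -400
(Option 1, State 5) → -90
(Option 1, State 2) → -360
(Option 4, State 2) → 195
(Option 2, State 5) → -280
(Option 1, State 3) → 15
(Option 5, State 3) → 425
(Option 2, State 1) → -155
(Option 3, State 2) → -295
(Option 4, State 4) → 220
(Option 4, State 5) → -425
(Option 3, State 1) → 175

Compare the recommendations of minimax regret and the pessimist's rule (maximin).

minimax regret → Option 5; maximin → Option 2 (disagree)

Column bests: State 1=365, State 2=265, State 3=425, State 4=370, State 5=-90.
Option 1 regrets: 40, 625, 410, 0, 0 → max 625
Option 2 regrets: 520, 0, 720, 90, 190 → max 720
Option 3 regrets: 190, 560, 175, 770, 340 → max 770
Option 4 regrets: 470, 70, 860, 150, 335 → max 860
Option 5 regrets: 0, 295, 0, 40, 270 → max 295
Smallest max regret = 295 → Option 5.
Row minima: Option 1=-360, Option 2=-295, Option 3=-430, Option 4=-435, Option 5=-360
Best worst-case = -295 → Option 2.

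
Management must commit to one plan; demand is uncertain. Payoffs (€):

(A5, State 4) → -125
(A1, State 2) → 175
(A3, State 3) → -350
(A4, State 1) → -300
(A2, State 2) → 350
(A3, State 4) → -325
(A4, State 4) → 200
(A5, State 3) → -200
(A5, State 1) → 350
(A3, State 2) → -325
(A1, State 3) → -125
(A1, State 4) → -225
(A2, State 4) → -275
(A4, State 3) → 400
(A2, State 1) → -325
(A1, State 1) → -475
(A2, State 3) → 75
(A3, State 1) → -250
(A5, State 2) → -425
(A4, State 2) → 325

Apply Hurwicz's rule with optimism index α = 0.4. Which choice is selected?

A1: 0.4·175 + 0.6·(-475) = -215
A2: 0.4·350 + 0.6·(-325) = -55
A3: 0.4·(-250) + 0.6·(-350) = -310
A4: 0.4·400 + 0.6·(-300) = -20
A5: 0.4·350 + 0.6·(-425) = -115
Highest Hurwicz score = -20 → A4.

A4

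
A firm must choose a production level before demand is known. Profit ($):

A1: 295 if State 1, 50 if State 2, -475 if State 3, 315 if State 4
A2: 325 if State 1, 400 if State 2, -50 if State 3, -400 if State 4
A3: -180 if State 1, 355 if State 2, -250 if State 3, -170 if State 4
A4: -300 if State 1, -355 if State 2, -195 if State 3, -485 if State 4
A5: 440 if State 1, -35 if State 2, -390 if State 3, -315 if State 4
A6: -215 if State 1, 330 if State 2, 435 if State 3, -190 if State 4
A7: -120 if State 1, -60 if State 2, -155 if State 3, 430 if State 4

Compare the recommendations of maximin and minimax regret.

maximin → A7; minimax regret → A7 (agree)

Row minima: A1=-475, A2=-400, A3=-250, A4=-485, A5=-390, A6=-215, A7=-155
Best worst-case = -155 → A7.
Column bests: State 1=440, State 2=400, State 3=435, State 4=430.
A1 regrets: 145, 350, 910, 115 → max 910
A2 regrets: 115, 0, 485, 830 → max 830
A3 regrets: 620, 45, 685, 600 → max 685
A4 regrets: 740, 755, 630, 915 → max 915
A5 regrets: 0, 435, 825, 745 → max 825
A6 regrets: 655, 70, 0, 620 → max 655
A7 regrets: 560, 460, 590, 0 → max 590
Smallest max regret = 590 → A7.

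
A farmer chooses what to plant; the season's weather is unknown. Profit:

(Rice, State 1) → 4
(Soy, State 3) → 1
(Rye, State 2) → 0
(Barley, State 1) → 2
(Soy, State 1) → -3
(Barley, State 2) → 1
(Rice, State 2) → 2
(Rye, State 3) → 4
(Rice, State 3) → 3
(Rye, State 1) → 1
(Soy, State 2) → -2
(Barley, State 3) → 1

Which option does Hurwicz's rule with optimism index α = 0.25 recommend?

Rice

Rice: 0.25·4 + 0.75·2 = 2.5
Barley: 0.25·2 + 0.75·1 = 1.25
Rye: 0.25·4 + 0.75·0 = 1
Soy: 0.25·1 + 0.75·(-3) = -2
Highest Hurwicz score = 2.5 → Rice.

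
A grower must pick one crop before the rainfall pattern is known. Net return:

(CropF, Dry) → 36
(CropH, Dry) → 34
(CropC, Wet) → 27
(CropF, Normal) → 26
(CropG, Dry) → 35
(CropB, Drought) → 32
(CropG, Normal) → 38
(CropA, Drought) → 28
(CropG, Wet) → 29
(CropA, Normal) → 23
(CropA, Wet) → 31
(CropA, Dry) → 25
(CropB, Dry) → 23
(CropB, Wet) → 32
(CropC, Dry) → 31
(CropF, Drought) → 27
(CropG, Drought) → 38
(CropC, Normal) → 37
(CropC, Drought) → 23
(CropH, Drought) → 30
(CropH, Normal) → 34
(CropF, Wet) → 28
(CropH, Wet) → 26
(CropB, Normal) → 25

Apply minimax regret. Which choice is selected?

Column bests: Drought=38, Dry=36, Normal=38, Wet=32.
CropH regrets: 8, 2, 4, 6 → max 8
CropF regrets: 11, 0, 12, 4 → max 12
CropG regrets: 0, 1, 0, 3 → max 3
CropC regrets: 15, 5, 1, 5 → max 15
CropB regrets: 6, 13, 13, 0 → max 13
CropA regrets: 10, 11, 15, 1 → max 15
Smallest max regret = 3 → CropG.

CropG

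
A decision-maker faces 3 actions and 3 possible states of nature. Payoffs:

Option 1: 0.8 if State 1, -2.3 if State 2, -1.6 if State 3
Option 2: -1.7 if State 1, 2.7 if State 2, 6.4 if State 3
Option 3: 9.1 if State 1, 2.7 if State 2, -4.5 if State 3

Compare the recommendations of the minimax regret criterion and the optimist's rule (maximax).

minimax regret → Option 1; maximax → Option 3 (disagree)

Column bests: State 1=9.1, State 2=2.7, State 3=6.4.
Option 1 regrets: 8.3, 5.0, 8.0 → max 8.3
Option 2 regrets: 10.8, 0.0, 0.0 → max 10.8
Option 3 regrets: 0.0, 0.0, 10.9 → max 10.9
Smallest max regret = 8.3 → Option 1.
Row maxima: Option 1=0.8, Option 2=6.4, Option 3=9.1
Best best-case = 9.1 → Option 3.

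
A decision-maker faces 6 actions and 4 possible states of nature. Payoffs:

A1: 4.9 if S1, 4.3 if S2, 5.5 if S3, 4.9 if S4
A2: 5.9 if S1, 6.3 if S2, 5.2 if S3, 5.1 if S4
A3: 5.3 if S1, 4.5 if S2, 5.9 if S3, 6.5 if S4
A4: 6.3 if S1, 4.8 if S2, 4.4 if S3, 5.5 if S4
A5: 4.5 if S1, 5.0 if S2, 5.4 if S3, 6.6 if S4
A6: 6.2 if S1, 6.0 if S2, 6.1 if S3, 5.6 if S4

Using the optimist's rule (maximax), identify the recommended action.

A5

Row maxima: A1=5.5, A2=6.3, A3=6.5, A4=6.3, A5=6.6, A6=6.2
Best best-case = 6.6 → A5.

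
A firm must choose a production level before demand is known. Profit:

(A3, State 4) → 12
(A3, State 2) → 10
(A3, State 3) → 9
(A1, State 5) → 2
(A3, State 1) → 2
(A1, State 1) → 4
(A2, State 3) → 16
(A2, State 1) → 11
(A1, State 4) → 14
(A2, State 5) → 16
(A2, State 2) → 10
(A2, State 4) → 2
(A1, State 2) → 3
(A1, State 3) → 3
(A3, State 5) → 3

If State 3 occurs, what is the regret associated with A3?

7

Best payoff under State 3 is 16.
Regret = 16 − 9 = 7.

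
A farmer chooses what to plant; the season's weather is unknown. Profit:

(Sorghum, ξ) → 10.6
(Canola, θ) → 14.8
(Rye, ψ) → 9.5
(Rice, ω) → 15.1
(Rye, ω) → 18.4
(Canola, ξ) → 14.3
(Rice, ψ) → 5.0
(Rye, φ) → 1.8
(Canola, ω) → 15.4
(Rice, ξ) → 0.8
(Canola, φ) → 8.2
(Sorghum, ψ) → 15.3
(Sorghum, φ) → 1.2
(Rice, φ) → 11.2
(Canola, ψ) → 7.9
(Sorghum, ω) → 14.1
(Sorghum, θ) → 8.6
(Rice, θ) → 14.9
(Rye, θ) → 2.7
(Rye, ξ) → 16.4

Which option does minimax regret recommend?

Column bests: θ=14.9, φ=11.2, ψ=15.3, ω=18.4, ξ=16.4.
Sorghum regrets: 6.3, 10.0, 0.0, 4.3, 5.8 → max 10.0
Rye regrets: 12.2, 9.4, 5.8, 0.0, 0.0 → max 12.2
Canola regrets: 0.1, 3.0, 7.4, 3.0, 2.1 → max 7.4
Rice regrets: 0.0, 0.0, 10.3, 3.3, 15.6 → max 15.6
Smallest max regret = 7.4 → Canola.

Canola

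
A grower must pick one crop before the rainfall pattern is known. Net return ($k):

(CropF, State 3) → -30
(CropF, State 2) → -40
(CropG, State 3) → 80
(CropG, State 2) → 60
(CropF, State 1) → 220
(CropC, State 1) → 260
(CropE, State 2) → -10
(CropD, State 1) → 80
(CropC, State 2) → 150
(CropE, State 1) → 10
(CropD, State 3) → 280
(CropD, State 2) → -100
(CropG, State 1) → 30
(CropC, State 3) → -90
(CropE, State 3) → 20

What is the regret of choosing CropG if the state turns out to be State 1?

230

Best payoff under State 1 is 260.
Regret = 260 − 30 = 230.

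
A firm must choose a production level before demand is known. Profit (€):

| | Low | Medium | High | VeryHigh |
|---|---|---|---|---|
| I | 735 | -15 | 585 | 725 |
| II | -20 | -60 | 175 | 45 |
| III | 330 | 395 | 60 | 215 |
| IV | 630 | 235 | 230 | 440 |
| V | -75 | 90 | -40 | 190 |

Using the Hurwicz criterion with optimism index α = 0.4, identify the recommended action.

IV

I: 0.4·735 + 0.6·(-15) = 285
II: 0.4·175 + 0.6·(-60) = 34
III: 0.4·395 + 0.6·60 = 194
IV: 0.4·630 + 0.6·230 = 390
V: 0.4·190 + 0.6·(-75) = 31
Highest Hurwicz score = 390 → IV.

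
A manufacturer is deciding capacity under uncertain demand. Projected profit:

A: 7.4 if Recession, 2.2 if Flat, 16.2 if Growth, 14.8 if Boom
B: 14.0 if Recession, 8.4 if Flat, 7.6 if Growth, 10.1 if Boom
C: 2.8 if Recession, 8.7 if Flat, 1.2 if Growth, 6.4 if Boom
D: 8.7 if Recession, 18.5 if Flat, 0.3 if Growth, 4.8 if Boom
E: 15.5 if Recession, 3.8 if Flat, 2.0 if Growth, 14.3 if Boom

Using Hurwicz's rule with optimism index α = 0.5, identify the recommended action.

B

A: 0.5·16.2 + 0.5·2.2 = 9.2
B: 0.5·14.0 + 0.5·7.6 = 10.8
C: 0.5·8.7 + 0.5·1.2 = 4.95
D: 0.5·18.5 + 0.5·0.3 = 9.4
E: 0.5·15.5 + 0.5·2.0 = 8.75
Highest Hurwicz score = 10.8 → B.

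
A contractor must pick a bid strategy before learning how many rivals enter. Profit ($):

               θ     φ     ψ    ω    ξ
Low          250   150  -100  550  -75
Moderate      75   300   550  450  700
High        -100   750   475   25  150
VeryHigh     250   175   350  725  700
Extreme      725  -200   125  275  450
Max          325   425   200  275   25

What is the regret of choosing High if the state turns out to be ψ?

Best payoff under ψ is 550.
Regret = 550 − 475 = 75.

75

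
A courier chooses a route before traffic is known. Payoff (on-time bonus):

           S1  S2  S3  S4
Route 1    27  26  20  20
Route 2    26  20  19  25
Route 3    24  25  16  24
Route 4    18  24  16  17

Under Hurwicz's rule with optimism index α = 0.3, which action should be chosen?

Route 1: 0.3·27 + 0.7·20 = 22.1
Route 2: 0.3·26 + 0.7·19 = 21.1
Route 3: 0.3·25 + 0.7·16 = 18.7
Route 4: 0.3·24 + 0.7·16 = 18.4
Highest Hurwicz score = 22.1 → Route 1.

Route 1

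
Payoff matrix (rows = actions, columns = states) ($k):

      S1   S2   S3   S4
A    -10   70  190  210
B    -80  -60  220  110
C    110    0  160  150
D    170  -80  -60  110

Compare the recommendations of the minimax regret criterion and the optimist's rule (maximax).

minimax regret → C; maximax → B (disagree)

Column bests: S1=170, S2=70, S3=220, S4=210.
A regrets: 180, 0, 30, 0 → max 180
B regrets: 250, 130, 0, 100 → max 250
C regrets: 60, 70, 60, 60 → max 70
D regrets: 0, 150, 280, 100 → max 280
Smallest max regret = 70 → C.
Row maxima: A=210, B=220, C=160, D=170
Best best-case = 220 → B.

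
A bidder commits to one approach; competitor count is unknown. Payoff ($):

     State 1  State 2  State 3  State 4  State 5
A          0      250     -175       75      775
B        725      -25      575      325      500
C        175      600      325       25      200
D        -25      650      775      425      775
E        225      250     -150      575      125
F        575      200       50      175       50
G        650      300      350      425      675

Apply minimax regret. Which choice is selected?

G

Column bests: State 1=725, State 2=650, State 3=775, State 4=575, State 5=775.
A regrets: 725, 400, 950, 500, 0 → max 950
B regrets: 0, 675, 200, 250, 275 → max 675
C regrets: 550, 50, 450, 550, 575 → max 575
D regrets: 750, 0, 0, 150, 0 → max 750
E regrets: 500, 400, 925, 0, 650 → max 925
F regrets: 150, 450, 725, 400, 725 → max 725
G regrets: 75, 350, 425, 150, 100 → max 425
Smallest max regret = 425 → G.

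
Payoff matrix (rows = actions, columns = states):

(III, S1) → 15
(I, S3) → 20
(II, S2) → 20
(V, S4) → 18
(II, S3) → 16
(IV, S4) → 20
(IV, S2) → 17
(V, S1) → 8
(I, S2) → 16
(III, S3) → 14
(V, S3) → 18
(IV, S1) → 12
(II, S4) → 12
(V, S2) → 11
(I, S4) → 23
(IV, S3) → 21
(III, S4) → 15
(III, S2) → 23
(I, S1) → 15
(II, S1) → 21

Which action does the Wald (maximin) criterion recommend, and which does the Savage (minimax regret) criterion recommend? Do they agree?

Row minima: I=15, II=12, III=14, IV=12, V=8
Best worst-case = 15 → I.
Column bests: S1=21, S2=23, S3=21, S4=23.
I regrets: 6, 7, 1, 0 → max 7
II regrets: 0, 3, 5, 11 → max 11
III regrets: 6, 0, 7, 8 → max 8
IV regrets: 9, 6, 0, 3 → max 9
V regrets: 13, 12, 3, 5 → max 13
Smallest max regret = 7 → I.

maximin → I; minimax regret → I (agree)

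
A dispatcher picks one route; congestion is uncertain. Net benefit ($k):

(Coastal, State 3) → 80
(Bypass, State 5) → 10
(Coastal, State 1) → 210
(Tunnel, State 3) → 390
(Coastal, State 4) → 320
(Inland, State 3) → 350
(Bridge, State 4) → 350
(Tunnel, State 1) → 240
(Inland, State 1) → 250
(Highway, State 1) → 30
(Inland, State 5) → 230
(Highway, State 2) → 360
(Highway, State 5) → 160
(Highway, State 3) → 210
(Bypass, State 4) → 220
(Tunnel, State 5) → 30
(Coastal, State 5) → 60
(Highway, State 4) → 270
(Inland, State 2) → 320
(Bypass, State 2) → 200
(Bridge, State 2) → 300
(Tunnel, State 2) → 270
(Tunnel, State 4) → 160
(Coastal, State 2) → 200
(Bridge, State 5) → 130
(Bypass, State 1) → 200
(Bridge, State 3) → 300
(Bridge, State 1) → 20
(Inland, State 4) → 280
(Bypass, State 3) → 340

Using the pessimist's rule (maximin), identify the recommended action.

Row minima: Coastal=60, Highway=30, Bypass=10, Inland=230, Bridge=20, Tunnel=30
Best worst-case = 230 → Inland.

Inland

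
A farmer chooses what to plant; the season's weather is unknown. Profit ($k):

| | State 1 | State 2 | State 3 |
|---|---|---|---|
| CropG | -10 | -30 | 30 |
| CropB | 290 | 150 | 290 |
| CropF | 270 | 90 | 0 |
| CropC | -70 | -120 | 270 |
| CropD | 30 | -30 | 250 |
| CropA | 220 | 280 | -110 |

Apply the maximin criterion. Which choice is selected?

Row minima: CropG=-30, CropB=150, CropF=0, CropC=-120, CropD=-30, CropA=-110
Best worst-case = 150 → CropB.

CropB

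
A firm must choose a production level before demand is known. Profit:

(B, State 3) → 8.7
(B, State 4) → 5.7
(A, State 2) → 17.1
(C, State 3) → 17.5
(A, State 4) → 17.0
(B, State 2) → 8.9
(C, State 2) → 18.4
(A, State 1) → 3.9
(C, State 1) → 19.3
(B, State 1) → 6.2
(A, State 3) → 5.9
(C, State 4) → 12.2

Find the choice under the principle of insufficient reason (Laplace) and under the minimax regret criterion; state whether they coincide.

Row averages: A=10.975, B=7.375, C=16.85
Highest average = 16.85 → C.
Column bests: State 1=19.3, State 2=18.4, State 3=17.5, State 4=17.0.
A regrets: 15.4, 1.3, 11.6, 0.0 → max 15.4
B regrets: 13.1, 9.5, 8.8, 11.3 → max 13.1
C regrets: 0.0, 0.0, 0.0, 4.8 → max 4.8
Smallest max regret = 4.8 → C.

laplace → C; minimax regret → C (agree)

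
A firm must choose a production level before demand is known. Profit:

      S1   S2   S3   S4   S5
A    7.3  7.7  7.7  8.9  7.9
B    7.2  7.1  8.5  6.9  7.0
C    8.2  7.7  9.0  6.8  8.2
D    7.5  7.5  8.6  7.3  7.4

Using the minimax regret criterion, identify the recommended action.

A

Column bests: S1=8.2, S2=7.7, S3=9.0, S4=8.9, S5=8.2.
A regrets: 0.9, 0.0, 1.3, 0.0, 0.3 → max 1.3
B regrets: 1.0, 0.6, 0.5, 2.0, 1.2 → max 2.0
C regrets: 0.0, 0.0, 0.0, 2.1, 0.0 → max 2.1
D regrets: 0.7, 0.2, 0.4, 1.6, 0.8 → max 1.6
Smallest max regret = 1.3 → A.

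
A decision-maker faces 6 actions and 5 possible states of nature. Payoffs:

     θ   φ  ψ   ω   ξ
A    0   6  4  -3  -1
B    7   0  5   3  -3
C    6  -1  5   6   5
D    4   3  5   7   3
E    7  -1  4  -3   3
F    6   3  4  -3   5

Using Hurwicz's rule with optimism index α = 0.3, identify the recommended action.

D

A: 0.3·6 + 0.7·(-3) = -0.3
B: 0.3·7 + 0.7·(-3) = 0
C: 0.3·6 + 0.7·(-1) = 1.1
D: 0.3·7 + 0.7·3 = 4.2
E: 0.3·7 + 0.7·(-3) = 0
F: 0.3·6 + 0.7·(-3) = -0.3
Highest Hurwicz score = 4.2 → D.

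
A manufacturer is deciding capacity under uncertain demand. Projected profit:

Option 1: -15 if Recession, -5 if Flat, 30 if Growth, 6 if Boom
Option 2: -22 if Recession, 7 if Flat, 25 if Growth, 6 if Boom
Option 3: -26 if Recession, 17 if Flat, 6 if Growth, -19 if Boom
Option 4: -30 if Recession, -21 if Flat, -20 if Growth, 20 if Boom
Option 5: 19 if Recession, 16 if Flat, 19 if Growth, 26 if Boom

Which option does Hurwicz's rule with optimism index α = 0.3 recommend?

Option 5

Option 1: 0.3·30 + 0.7·(-15) = -1.5
Option 2: 0.3·25 + 0.7·(-22) = -7.9
Option 3: 0.3·17 + 0.7·(-26) = -13.1
Option 4: 0.3·20 + 0.7·(-30) = -15
Option 5: 0.3·26 + 0.7·16 = 19
Highest Hurwicz score = 19 → Option 5.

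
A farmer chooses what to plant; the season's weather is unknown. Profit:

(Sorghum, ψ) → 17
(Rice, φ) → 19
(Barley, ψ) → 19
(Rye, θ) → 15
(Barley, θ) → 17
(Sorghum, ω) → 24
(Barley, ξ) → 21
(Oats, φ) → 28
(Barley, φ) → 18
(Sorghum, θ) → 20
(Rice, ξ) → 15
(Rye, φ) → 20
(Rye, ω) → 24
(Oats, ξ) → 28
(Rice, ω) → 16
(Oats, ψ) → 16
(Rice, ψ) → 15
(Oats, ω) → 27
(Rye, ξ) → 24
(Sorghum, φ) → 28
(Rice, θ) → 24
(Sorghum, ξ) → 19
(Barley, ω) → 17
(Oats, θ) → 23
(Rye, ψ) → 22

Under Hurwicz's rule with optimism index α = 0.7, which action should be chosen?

Rice: 0.7·24 + 0.3·15 = 21.3
Rye: 0.7·24 + 0.3·15 = 21.3
Barley: 0.7·21 + 0.3·17 = 19.8
Oats: 0.7·28 + 0.3·16 = 24.4
Sorghum: 0.7·28 + 0.3·17 = 24.7
Highest Hurwicz score = 24.7 → Sorghum.

Sorghum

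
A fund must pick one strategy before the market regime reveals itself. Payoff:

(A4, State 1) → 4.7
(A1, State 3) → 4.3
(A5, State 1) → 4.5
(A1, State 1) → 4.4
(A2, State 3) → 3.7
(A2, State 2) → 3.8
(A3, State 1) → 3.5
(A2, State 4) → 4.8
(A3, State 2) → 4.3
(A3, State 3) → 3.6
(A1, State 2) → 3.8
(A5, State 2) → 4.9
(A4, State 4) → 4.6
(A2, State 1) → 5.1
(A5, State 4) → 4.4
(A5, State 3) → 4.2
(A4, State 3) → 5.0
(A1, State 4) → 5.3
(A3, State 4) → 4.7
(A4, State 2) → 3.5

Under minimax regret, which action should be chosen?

A5

Column bests: State 1=5.1, State 2=4.9, State 3=5.0, State 4=5.3.
A1 regrets: 0.7, 1.1, 0.7, 0.0 → max 1.1
A2 regrets: 0.0, 1.1, 1.3, 0.5 → max 1.3
A3 regrets: 1.6, 0.6, 1.4, 0.6 → max 1.6
A4 regrets: 0.4, 1.4, 0.0, 0.7 → max 1.4
A5 regrets: 0.6, 0.0, 0.8, 0.9 → max 0.9
Smallest max regret = 0.9 → A5.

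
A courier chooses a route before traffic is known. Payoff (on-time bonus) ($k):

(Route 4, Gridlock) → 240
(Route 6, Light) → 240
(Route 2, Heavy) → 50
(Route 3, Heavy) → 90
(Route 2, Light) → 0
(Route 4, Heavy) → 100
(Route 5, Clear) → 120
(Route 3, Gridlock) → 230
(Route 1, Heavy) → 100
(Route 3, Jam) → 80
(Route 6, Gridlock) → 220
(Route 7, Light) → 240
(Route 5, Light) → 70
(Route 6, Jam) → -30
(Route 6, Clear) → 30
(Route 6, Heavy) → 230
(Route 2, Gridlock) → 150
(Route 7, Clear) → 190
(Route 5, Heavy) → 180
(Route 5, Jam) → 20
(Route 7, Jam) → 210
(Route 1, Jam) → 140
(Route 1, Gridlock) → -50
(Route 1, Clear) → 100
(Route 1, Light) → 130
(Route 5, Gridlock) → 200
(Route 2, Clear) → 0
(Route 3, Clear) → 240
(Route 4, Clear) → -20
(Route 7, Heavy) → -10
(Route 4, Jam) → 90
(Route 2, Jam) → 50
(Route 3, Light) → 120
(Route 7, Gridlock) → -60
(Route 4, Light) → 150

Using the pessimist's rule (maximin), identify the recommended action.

Row minima: Route 1=-50, Route 2=0, Route 3=80, Route 4=-20, Route 5=20, Route 6=-30, Route 7=-60
Best worst-case = 80 → Route 3.

Route 3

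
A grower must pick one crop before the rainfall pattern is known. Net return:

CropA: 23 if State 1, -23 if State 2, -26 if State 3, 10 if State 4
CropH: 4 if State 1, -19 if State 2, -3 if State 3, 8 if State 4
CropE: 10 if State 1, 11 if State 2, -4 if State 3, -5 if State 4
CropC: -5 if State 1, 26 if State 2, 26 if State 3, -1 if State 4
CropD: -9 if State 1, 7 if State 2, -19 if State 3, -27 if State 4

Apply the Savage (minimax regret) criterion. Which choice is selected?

CropC

Column bests: State 1=23, State 2=26, State 3=26, State 4=10.
CropA regrets: 0, 49, 52, 0 → max 52
CropH regrets: 19, 45, 29, 2 → max 45
CropE regrets: 13, 15, 30, 15 → max 30
CropC regrets: 28, 0, 0, 11 → max 28
CropD regrets: 32, 19, 45, 37 → max 45
Smallest max regret = 28 → CropC.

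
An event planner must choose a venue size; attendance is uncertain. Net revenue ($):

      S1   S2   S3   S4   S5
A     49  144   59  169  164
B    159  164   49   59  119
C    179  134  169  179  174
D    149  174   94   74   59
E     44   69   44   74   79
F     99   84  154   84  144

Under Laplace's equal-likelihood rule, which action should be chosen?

Row averages: A=117, B=110, C=167, D=110, E=62, F=113
Highest average = 167 → C.

C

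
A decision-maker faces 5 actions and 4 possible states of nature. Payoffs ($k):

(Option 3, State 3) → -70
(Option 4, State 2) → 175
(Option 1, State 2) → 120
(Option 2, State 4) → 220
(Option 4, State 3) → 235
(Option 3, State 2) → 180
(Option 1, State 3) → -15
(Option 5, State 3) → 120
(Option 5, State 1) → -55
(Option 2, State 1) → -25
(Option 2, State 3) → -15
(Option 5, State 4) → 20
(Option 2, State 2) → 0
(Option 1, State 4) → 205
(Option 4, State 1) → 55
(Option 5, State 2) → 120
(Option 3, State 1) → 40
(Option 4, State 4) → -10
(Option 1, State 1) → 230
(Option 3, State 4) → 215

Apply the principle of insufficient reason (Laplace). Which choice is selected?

Row averages: Option 1=135, Option 2=45, Option 3=91.25, Option 4=113.75, Option 5=51.25
Highest average = 135 → Option 1.

Option 1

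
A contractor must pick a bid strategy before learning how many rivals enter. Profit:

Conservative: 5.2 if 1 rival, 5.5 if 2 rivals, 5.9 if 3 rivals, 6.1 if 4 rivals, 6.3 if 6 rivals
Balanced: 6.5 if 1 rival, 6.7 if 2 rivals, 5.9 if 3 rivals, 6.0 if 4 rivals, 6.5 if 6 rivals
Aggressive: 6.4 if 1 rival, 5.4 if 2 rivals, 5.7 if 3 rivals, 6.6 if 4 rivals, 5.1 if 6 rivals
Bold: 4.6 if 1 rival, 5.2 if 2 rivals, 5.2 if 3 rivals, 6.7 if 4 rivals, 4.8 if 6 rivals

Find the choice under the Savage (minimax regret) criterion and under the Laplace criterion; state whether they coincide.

minimax regret → Balanced; laplace → Balanced (agree)

Column bests: 1 rival=6.5, 2 rivals=6.7, 3 rivals=5.9, 4 rivals=6.7, 6 rivals=6.5.
Conservative regrets: 1.3, 1.2, 0.0, 0.6, 0.2 → max 1.3
Balanced regrets: 0.0, 0.0, 0.0, 0.7, 0.0 → max 0.7
Aggressive regrets: 0.1, 1.3, 0.2, 0.1, 1.4 → max 1.4
Bold regrets: 1.9, 1.5, 0.7, 0.0, 1.7 → max 1.9
Smallest max regret = 0.7 → Balanced.
Row averages: Conservative=5.8, Balanced=6.32, Aggressive=5.84, Bold=5.3
Highest average = 6.32 → Balanced.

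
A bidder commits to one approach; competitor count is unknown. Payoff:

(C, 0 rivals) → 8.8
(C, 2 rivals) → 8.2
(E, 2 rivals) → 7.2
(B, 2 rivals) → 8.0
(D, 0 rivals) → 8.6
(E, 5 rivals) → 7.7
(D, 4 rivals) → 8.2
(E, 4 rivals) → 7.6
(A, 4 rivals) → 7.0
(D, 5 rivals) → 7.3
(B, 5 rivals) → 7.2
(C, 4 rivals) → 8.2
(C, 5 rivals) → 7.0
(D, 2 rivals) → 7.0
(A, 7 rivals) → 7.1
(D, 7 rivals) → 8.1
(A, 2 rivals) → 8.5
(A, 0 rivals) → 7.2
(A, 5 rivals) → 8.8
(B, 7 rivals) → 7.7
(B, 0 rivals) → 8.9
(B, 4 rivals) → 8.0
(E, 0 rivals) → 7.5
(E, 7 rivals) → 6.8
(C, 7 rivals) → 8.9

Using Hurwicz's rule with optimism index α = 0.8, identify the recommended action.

B

A: 0.8·8.8 + 0.2·7.0 = 8.44
B: 0.8·8.9 + 0.2·7.2 = 8.56
C: 0.8·8.9 + 0.2·7.0 = 8.52
D: 0.8·8.6 + 0.2·7.0 = 8.28
E: 0.8·7.7 + 0.2·6.8 = 7.52
Highest Hurwicz score = 8.56 → B.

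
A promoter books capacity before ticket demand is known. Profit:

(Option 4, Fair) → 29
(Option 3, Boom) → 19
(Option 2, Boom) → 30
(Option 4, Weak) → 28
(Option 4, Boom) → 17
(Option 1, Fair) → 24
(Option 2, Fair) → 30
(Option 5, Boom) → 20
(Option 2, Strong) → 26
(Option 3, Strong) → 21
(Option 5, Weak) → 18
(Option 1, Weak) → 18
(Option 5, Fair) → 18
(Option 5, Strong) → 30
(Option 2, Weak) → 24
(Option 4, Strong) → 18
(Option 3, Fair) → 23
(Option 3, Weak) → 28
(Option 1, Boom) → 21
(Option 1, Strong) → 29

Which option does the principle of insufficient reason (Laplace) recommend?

Row averages: Option 1=23, Option 2=27.5, Option 3=22.75, Option 4=23, Option 5=21.5
Highest average = 27.5 → Option 2.

Option 2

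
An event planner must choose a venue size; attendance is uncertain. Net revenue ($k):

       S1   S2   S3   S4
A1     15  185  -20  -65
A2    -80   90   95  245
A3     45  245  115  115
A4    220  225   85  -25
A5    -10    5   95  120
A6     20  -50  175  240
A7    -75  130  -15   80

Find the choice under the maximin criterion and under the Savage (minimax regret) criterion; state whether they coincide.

maximin → A3; minimax regret → A3 (agree)

Row minima: A1=-65, A2=-80, A3=45, A4=-25, A5=-10, A6=-50, A7=-75
Best worst-case = 45 → A3.
Column bests: S1=220, S2=245, S3=175, S4=245.
A1 regrets: 205, 60, 195, 310 → max 310
A2 regrets: 300, 155, 80, 0 → max 300
A3 regrets: 175, 0, 60, 130 → max 175
A4 regrets: 0, 20, 90, 270 → max 270
A5 regrets: 230, 240, 80, 125 → max 240
A6 regrets: 200, 295, 0, 5 → max 295
A7 regrets: 295, 115, 190, 165 → max 295
Smallest max regret = 175 → A3.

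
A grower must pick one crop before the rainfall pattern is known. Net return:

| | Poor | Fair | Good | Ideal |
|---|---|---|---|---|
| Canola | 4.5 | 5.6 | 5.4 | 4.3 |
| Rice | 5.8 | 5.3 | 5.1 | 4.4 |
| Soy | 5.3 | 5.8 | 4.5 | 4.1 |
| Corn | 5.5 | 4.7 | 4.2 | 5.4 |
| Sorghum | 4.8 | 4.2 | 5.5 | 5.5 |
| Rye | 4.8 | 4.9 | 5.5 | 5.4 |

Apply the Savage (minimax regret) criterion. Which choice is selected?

Rye

Column bests: Poor=5.8, Fair=5.8, Good=5.5, Ideal=5.5.
Canola regrets: 1.3, 0.2, 0.1, 1.2 → max 1.3
Rice regrets: 0.0, 0.5, 0.4, 1.1 → max 1.1
Soy regrets: 0.5, 0.0, 1.0, 1.4 → max 1.4
Corn regrets: 0.3, 1.1, 1.3, 0.1 → max 1.3
Sorghum regrets: 1.0, 1.6, 0.0, 0.0 → max 1.6
Rye regrets: 1.0, 0.9, 0.0, 0.1 → max 1.0
Smallest max regret = 1.0 → Rye.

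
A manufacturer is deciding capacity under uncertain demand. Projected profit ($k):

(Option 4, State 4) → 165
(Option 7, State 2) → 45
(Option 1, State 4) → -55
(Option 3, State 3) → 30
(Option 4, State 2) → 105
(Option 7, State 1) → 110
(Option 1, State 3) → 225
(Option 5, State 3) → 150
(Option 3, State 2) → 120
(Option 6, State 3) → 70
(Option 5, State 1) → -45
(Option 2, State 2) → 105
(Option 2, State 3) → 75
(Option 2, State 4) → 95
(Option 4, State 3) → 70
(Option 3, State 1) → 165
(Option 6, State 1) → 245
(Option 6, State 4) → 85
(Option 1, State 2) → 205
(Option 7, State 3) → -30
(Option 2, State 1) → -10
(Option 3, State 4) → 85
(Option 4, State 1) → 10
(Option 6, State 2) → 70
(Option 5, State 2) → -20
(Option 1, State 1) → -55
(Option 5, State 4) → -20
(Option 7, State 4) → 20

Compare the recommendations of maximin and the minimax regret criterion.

maximin → Option 6; minimax regret → Option 6 (agree)

Row minima: Option 1=-55, Option 2=-10, Option 3=30, Option 4=10, Option 5=-45, Option 6=70, Option 7=-30
Best worst-case = 70 → Option 6.
Column bests: State 1=245, State 2=205, State 3=225, State 4=165.
Option 1 regrets: 300, 0, 0, 220 → max 300
Option 2 regrets: 255, 100, 150, 70 → max 255
Option 3 regrets: 80, 85, 195, 80 → max 195
Option 4 regrets: 235, 100, 155, 0 → max 235
Option 5 regrets: 290, 225, 75, 185 → max 290
Option 6 regrets: 0, 135, 155, 80 → max 155
Option 7 regrets: 135, 160, 255, 145 → max 255
Smallest max regret = 155 → Option 6.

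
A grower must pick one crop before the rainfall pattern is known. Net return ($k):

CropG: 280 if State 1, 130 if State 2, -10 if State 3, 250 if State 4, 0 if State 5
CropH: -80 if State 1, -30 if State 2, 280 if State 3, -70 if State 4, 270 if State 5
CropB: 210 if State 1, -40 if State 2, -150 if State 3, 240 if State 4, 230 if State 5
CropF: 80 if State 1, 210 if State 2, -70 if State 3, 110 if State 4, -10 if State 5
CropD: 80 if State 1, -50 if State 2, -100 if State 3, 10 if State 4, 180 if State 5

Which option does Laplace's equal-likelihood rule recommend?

CropG

Row averages: CropG=130, CropH=74, CropB=98, CropF=64, CropD=24
Highest average = 130 → CropG.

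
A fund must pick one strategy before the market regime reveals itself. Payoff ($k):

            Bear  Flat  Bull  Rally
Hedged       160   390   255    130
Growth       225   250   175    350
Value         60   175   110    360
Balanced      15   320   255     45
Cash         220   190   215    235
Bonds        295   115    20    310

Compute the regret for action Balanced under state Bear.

Best payoff under Bear is 295.
Regret = 295 − 15 = 280.

280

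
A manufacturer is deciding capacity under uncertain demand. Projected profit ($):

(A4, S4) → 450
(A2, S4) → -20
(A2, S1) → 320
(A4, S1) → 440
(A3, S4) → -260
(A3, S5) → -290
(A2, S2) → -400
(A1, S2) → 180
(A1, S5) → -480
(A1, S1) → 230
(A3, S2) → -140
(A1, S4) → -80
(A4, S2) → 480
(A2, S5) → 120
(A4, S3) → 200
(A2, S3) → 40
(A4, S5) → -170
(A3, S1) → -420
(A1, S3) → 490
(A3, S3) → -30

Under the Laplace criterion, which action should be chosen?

A4

Row averages: A1=68, A2=12, A3=-228, A4=280
Highest average = 280 → A4.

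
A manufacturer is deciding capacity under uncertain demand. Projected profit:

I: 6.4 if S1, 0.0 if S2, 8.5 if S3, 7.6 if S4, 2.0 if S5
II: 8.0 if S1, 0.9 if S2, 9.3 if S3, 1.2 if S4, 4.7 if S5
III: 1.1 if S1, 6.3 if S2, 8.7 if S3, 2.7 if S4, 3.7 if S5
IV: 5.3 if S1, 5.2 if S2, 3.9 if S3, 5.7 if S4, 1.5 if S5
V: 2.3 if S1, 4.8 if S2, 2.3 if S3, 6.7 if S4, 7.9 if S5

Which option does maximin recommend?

V

Row minima: I=0.0, II=0.9, III=1.1, IV=1.5, V=2.3
Best worst-case = 2.3 → V.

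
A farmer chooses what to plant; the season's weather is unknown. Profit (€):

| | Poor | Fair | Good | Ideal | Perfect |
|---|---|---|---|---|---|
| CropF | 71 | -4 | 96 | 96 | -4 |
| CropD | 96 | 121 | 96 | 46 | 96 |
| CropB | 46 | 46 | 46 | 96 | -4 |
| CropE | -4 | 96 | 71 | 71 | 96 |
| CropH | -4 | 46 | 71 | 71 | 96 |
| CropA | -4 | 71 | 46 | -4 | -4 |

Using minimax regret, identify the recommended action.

CropD

Column bests: Poor=96, Fair=121, Good=96, Ideal=96, Perfect=96.
CropF regrets: 25, 125, 0, 0, 100 → max 125
CropD regrets: 0, 0, 0, 50, 0 → max 50
CropB regrets: 50, 75, 50, 0, 100 → max 100
CropE regrets: 100, 25, 25, 25, 0 → max 100
CropH regrets: 100, 75, 25, 25, 0 → max 100
CropA regrets: 100, 50, 50, 100, 100 → max 100
Smallest max regret = 50 → CropD.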